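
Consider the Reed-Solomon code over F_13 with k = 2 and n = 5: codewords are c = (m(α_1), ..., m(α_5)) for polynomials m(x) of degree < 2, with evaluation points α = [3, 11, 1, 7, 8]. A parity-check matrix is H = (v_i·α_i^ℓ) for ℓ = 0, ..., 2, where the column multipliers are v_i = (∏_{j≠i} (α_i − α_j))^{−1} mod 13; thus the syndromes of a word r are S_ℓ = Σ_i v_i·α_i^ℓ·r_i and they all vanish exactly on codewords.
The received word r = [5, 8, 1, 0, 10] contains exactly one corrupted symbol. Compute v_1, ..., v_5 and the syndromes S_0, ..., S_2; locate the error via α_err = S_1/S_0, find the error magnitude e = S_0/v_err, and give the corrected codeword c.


S = (5, 1, 8), error at position 5, error magnitude e = 8, c = [5, 8, 1, 0, 2].

Step 1: column multipliers v_i = (∏_{j≠i}(α_i − α_j))^{−1} mod 13.
  i = 1 (α = 3): (3−11)(3−1)(3−7)(3−8) = (−8)·2·(−4)·(−5) = −320 ≡ 5, so v_1 = 5^{−1} = 8 (mod 13).
  i = 2 (α = 11): (11−3)(11−1)(11−7)(11−8) = 8·10·4·3 = 960 ≡ 11, so v_2 = 11^{−1} = 6 (mod 13).
  i = 3 (α = 1): (1−3)(1−11)(1−7)(1−8) = (−2)·(−10)·(−6)·(−7) = 840 ≡ 8, so v_3 = 8^{−1} = 5 (mod 13).
  i = 4 (α = 7): (7−3)(7−11)(7−1)(7−8) = 4·(−4)·6·(−1) = 96 ≡ 5, so v_4 = 5^{−1} = 8 (mod 13).
  i = 5 (α = 8): (8−3)(8−11)(8−1)(8−7) = 5·(−3)·7·1 = −105 ≡ 12, so v_5 = 12^{−1} = 12 (mod 13).
  v = [8, 6, 5, 8, 12].
Step 2: syndromes of r = [5, 8, 1, 0, 10] (all sums mod 13).
  S_0 = Σ v_i r_i = 8·5 + 6·8 + 5·1 + 8·0 + 12·10 = 213 ≡ 5.
  S_1 = Σ v_i α_i r_i = 8·3·5 + 6·11·8 + 5·1·1 + 8·7·0 + 12·8·10 = 1613 ≡ 1.
  α_i^2 mod 13 = [9, 4, 1, 10, 12].
  S_2 = Σ v_i α_i^2 r_i = 8·9·5 + 6·4·8 + 5·1·1 + 8·10·0 + 12·12·10 = 1997 ≡ 8.
  S = (5, 1, 8) ≠ 0, so r is not a codeword (an error is present).
Step 3: locate the error. For a single error e at position i, S_ℓ = v_i·e·α_i^ℓ, so α_err = S_1/S_0.
  S_0^{−1} = 5^{−1} = 8 (mod 13), so α_err = 1·8 = 8 ≡ 8 = α_5. Error position i = 5.
  Consistency check: S_2/S_1 = 8·1 = 8 ≡ 8 = α_err ✓ (single-error assumption holds).
Step 4: error magnitude e = S_0/v_5 = S_0·∏_{j≠5}(α_5 − α_j) = 5·12 = 60 ≡ 8 (mod 13).
Step 5: correct position 5: c_5 = r_5 − e = 10 − 8 ≡ 2 (mod 13). Hence c = [5, 8, 1, 0, 2].
  Check: interpolating c through the α_i gives m(x) = 12 + 2·x (degree < 2) with m(α_i) = c_i for every i, so c is indeed a codeword.


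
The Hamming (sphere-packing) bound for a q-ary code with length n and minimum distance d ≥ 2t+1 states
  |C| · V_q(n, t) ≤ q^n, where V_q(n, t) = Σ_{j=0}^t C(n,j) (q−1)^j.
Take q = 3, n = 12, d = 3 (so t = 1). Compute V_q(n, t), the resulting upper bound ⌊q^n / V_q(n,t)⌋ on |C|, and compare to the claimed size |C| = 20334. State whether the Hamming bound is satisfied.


V_q(n, t) = 25, q^n = 531441, Hamming bound = 21257, |C| = 20334 ≤ bound (satisfied).

Step 1: Compute V_q(n, t) = Σ_{j=0}^1 C(n, j) (q−1)^j.
  j = 0: C(12,0)·(2)^0 = 1·1 = 1.
  j = 1: C(12,1)·(2)^1 = 12·2 = 24.
  V_q(n, t) = 1 + 24 = 25.
Step 2: q^n = 3^12 = 531441.
Step 3: Hamming bound ⌊q^n / V_q(n,t)⌋ = ⌊531441/25⌋ = 21257.
Step 4: Compare |C| = 20334 to 21257: satisfied.
The claimed |C| lies below the Hamming bound.


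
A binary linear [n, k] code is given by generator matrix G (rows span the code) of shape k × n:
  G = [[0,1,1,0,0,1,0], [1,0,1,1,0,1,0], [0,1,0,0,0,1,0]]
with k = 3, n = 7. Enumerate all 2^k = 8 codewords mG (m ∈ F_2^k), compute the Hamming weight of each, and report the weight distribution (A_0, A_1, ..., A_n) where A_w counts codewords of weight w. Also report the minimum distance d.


Weight distribution: A_0 = 1, A_1 = 1, A_2 = 1, A_3 = 3, A_4 = 2. Minimum distance d = 1.

Enumerate all 2^3 = 8 messages m ∈ F_2^3.
For each, compute codeword c = mG in F_2^7, then tally its weight.
  m = 000 → c = 0000000, weight = 0.
  m = 100 → c = 0110010, weight = 3.
  m = 010 → c = 1011010, weight = 4.
  m = 110 → c = 1101000, weight = 3.
  m = 001 → c = 0100010, weight = 2.
  m = 101 → c = 0010000, weight = 1.
  m = 011 → c = 1111000, weight = 4.
  m = 111 → c = 1001010, weight = 3.
Tally weights:
  weight 0: 1 codewords.
  weight 1: 1 codewords.
  weight 2: 1 codewords.
  weight 3: 3 codewords.
  weight 4: 2 codewords.
Minimum distance d = smallest w > 0 with A_w > 0 = 1.
Sanity: Σ A_w = 8 = 2^3 = 8 ✓.


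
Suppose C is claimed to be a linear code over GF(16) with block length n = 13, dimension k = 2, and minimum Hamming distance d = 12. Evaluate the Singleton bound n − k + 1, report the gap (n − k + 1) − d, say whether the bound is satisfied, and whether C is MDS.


Singleton RHS = n − k + 1 = 12, slack = 0, bound satisfied, MDS.

Singleton bound: d ≤ n − k + 1.
Here n = 13, k = 2, so n − k + 1 = 12.
Given d = 12, check d ≤ 12: YES.
Slack = (n − k + 1) − d = 0.
The code is MDS (slack = 0).
Description: the claimed parameters are [13, 2, 12]_16; such a code would be MDS (meets Singleton bound).


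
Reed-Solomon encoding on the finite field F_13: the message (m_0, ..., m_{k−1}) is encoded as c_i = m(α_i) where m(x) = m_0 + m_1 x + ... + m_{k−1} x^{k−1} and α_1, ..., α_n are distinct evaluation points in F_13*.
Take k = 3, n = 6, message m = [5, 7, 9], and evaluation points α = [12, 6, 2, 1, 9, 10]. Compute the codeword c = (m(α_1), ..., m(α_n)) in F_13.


c = [7, 7, 3, 8, 4, 0]

Message polynomial: m(x) = 5 + 7·x + 9·x^2 (mod 13).
For each evaluation point α_i, compute m(α_i) mod 13:
  α_1 = 12: Horner steps 9 → 11 → 7, so m(12) = 7.
  α_2 = 6: Horner steps 9 → 9 → 7, so m(6) = 7.
  α_3 = 2: Horner steps 9 → 12 → 3, so m(2) = 3.
  α_4 = 1: Horner steps 9 → 3 → 8, so m(1) = 8.
  α_5 = 9: Horner steps 9 → 10 → 4, so m(9) = 4.
  α_6 = 10: Horner steps 9 → 6 → 0, so m(10) = 0.
Codeword c = [7, 7, 3, 8, 4, 0] ∈ F_13^6.


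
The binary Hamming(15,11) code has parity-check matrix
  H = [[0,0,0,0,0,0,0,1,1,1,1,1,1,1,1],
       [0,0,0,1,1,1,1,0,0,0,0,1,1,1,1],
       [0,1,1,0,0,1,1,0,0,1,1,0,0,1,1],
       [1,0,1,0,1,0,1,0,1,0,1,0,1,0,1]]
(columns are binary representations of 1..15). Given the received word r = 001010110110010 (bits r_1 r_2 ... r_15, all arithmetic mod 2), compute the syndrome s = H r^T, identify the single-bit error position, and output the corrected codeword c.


s = (0, 1, 1, 0)^T, error position = 6, corrected codeword c = 001011110110010

Compute s = H r^T mod 2 one row at a time:
  s_1 = 1 + 0 + 1 + 1 + 0 + 0 + 1 + 0 = 4 ≡ 0 (mod 2).
  s_2 = 0 + 1 + 0 + 1 + 0 + 0 + 1 + 0 = 3 ≡ 1 (mod 2).
  s_3 = 0 + 1 + 0 + 1 + 1 + 1 + 1 + 0 = 5 ≡ 1 (mod 2).
  s_4 = 0 + 1 + 1 + 1 + 0 + 1 + 0 + 0 = 4 ≡ 0 (mod 2).
s = (0, 1, 1, 0)^T — this equals column 6 of H (binary 0110), so error is at position 6.
Correct: flip bit 6 of r = 001010110110010 to get c = 001011110110010.


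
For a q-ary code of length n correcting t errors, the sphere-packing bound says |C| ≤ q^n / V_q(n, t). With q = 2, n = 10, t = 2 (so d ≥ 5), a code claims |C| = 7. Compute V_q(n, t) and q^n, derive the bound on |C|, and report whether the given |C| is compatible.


V_q(n, t) = 56, q^n = 1024, Hamming bound = 18, |C| = 7 ≤ bound (satisfied).

Step 1: Compute V_q(n, t) = Σ_{j=0}^2 C(n, j) (q−1)^j.
  j = 0: C(10,0)·(1)^0 = 1·1 = 1.
  j = 1: C(10,1)·(1)^1 = 10·1 = 10.
  j = 2: C(10,2)·(1)^2 = 45·1 = 45.
  V_q(n, t) = 1 + 10 + 45 = 56.
Step 2: q^n = 2^10 = 1024.
Step 3: Hamming bound ⌊q^n / V_q(n,t)⌋ = ⌊1024/56⌋ = 18.
Step 4: Compare |C| = 7 to 18: satisfied.
The claimed |C| lies below the Hamming bound.


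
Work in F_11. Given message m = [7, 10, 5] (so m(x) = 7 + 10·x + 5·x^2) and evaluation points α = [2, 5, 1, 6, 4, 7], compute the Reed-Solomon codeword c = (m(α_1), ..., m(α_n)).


c = [3, 6, 0, 5, 6, 3]

Message polynomial: m(x) = 7 + 10·x + 5·x^2 (mod 11).
For each evaluation point α_i, compute m(α_i) mod 11:
  α_1 = 2: Horner steps 5 → 9 → 3, so m(2) = 3.
  α_2 = 5: Horner steps 5 → 2 → 6, so m(5) = 6.
  α_3 = 1: Horner steps 5 → 4 → 0, so m(1) = 0.
  α_4 = 6: Horner steps 5 → 7 → 5, so m(6) = 5.
  α_5 = 4: Horner steps 5 → 8 → 6, so m(4) = 6.
  α_6 = 7: Horner steps 5 → 1 → 3, so m(7) = 3.
Codeword c = [3, 6, 0, 5, 6, 3] ∈ F_11^6.


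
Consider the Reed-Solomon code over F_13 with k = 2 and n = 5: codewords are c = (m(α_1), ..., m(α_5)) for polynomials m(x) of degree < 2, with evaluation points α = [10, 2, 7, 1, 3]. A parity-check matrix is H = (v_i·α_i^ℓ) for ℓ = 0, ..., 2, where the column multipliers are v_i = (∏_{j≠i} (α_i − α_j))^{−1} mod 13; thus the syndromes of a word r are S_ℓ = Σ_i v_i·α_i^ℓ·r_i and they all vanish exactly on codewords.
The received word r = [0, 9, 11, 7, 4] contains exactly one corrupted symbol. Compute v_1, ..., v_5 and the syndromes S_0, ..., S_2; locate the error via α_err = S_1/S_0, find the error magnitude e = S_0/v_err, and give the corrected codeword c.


S = (3, 6, 12), error at position 2, error magnitude e = 10, c = [0, 12, 11, 7, 4].

Step 1: column multipliers v_i = (∏_{j≠i}(α_i − α_j))^{−1} mod 13.
  i = 1 (α = 10): (10−2)(10−7)(10−1)(10−3) = 8·3·9·7 = 1512 ≡ 4, so v_1 = 4^{−1} = 10 (mod 13).
  i = 2 (α = 2): (2−10)(2−7)(2−1)(2−3) = (−8)·(−5)·1·(−1) = −40 ≡ 12, so v_2 = 12^{−1} = 12 (mod 13).
  i = 3 (α = 7): (7−10)(7−2)(7−1)(7−3) = (−3)·5·6·4 = −360 ≡ 4, so v_3 = 4^{−1} = 10 (mod 13).
  i = 4 (α = 1): (1−10)(1−2)(1−7)(1−3) = (−9)·(−1)·(−6)·(−2) = 108 ≡ 4, so v_4 = 4^{−1} = 10 (mod 13).
  i = 5 (α = 3): (3−10)(3−2)(3−7)(3−1) = (−7)·1·(−4)·2 = 56 ≡ 4, so v_5 = 4^{−1} = 10 (mod 13).
  v = [10, 12, 10, 10, 10].
Step 2: syndromes of r = [0, 9, 11, 7, 4] (all sums mod 13).
  S_0 = Σ v_i r_i = 10·0 + 12·9 + 10·11 + 10·7 + 10·4 = 328 ≡ 3.
  S_1 = Σ v_i α_i r_i = 10·10·0 + 12·2·9 + 10·7·11 + 10·1·7 + 10·3·4 = 1176 ≡ 6.
  α_i^2 mod 13 = [9, 4, 10, 1, 9].
  S_2 = Σ v_i α_i^2 r_i = 10·9·0 + 12·4·9 + 10·10·11 + 10·1·7 + 10·9·4 = 1962 ≡ 12.
  S = (3, 6, 12) ≠ 0, so r is not a codeword (an error is present).
Step 3: locate the error. For a single error e at position i, S_ℓ = v_i·e·α_i^ℓ, so α_err = S_1/S_0.
  S_0^{−1} = 3^{−1} = 9 (mod 13), so α_err = 6·9 = 54 ≡ 2 = α_2. Error position i = 2.
  Consistency check: S_2/S_1 = 12·11 = 132 ≡ 2 = α_err ✓ (single-error assumption holds).
Step 4: error magnitude e = S_0/v_2 = S_0·∏_{j≠2}(α_2 − α_j) = 3·12 = 36 ≡ 10 (mod 13).
Step 5: correct position 2: c_2 = r_2 − e = 9 − 10 ≡ 12 (mod 13). Hence c = [0, 12, 11, 7, 4].
  Check: interpolating c through the α_i gives m(x) = 2 + 5·x (degree < 2) with m(α_i) = c_i for every i, so c is indeed a codeword.


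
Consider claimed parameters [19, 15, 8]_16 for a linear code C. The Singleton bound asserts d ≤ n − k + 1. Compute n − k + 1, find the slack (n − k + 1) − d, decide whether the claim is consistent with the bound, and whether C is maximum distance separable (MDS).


Singleton RHS = n − k + 1 = 5, slack = -3, bound violated (no such code; not MDS).

Singleton bound: d ≤ n − k + 1.
Here n = 19, k = 15, so n − k + 1 = 5.
Given d = 8, check d ≤ 5: NO.
Slack = (n − k + 1) − d = -3.
The slack is negative: d = 8 exceeds n − k + 1 = 5 by 3, so the Singleton bound is violated and no linear [19, 15, 8]_16 code can exist. In particular it is not MDS (MDS requires d = n − k + 1 exactly).
Description: the claimed parameters are [19, 15, 8]_16; such a code would be impossible (violates the Singleton bound).


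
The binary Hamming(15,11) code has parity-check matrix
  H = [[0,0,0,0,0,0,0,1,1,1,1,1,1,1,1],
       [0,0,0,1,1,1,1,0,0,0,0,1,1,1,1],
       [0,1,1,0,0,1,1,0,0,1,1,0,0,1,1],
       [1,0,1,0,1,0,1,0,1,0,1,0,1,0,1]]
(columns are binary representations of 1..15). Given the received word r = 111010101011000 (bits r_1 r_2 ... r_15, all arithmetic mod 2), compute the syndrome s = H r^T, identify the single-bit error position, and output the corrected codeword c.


s = (1, 1, 0, 0)^T, error position = 12, corrected codeword c = 111010101010000

Compute s = H r^T mod 2 one row at a time:
  s_1 = 0 + 1 + 0 + 1 + 1 + 0 + 0 + 0 = 3 ≡ 1 (mod 2).
  s_2 = 0 + 1 + 0 + 1 + 1 + 0 + 0 + 0 = 3 ≡ 1 (mod 2).
  s_3 = 1 + 1 + 0 + 1 + 0 + 1 + 0 + 0 = 4 ≡ 0 (mod 2).
  s_4 = 1 + 1 + 1 + 1 + 1 + 1 + 0 + 0 = 6 ≡ 0 (mod 2).
s = (1, 1, 0, 0)^T — this equals column 12 of H (binary 1100), so error is at position 12.
Correct: flip bit 12 of r = 111010101011000 to get c = 111010101010000.


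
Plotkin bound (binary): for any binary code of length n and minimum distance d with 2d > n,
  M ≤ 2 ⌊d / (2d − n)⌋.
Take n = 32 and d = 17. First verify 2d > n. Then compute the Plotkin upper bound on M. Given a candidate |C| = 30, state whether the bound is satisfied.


Plotkin bound M ≤ 16; given |C| = 30 > bound (violated).

Check applicability: 2d = 34, n = 32.
2d − n = 2 > 0, so Plotkin applies.
Compute d/(2d−n) = 17/2 ≈ 8.5000.
⌊d/(2d−n)⌋ = 8.
Plotkin bound: M ≤ 2·8 = 16.
Given |C| = 30, check: VIOLATED.
This |C| is above the Plotkin bound, so no binary code with n = 32, d = 17 and 30 codewords exists.


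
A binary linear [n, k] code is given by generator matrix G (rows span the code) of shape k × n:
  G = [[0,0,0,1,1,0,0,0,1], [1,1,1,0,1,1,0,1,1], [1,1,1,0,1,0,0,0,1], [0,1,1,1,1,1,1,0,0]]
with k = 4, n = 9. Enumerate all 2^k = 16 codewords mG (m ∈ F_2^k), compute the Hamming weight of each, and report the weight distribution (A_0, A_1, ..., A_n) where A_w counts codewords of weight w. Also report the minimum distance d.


Weight distribution: A_0 = 1, A_2 = 1, A_3 = 1, A_4 = 3, A_5 = 6, A_6 = 3, A_7 = 1. Minimum distance d = 2.

Enumerate all 2^4 = 16 messages m ∈ F_2^4.
For each, compute codeword c = mG in F_2^9, then tally its weight.
  m = 0000 → c = 000000000, weight = 0.
  m = 1000 → c = 000110001, weight = 3.
  m = 0100 → c = 111011011, weight = 7.
  m = 1100 → c = 111101010, weight = 6.
  m = 0010 → c = 111010001, weight = 5.
  m = 1010 → c = 111100000, weight = 4.
  m = 0110 → c = 000001010, weight = 2.
  m = 1110 → c = 000111011, weight = 5.
  m = 0001 → c = 011111100, weight = 6.
  m = 1001 → c = 011001101, weight = 5.
  m = 0101 → c = 100100111, weight = 5.
  m = 1101 → c = 100010110, weight = 4.
  m = 0011 → c = 100101101, weight = 5.
  m = 1011 → c = 100011100, weight = 4.
  m = 0111 → c = 011110110, weight = 6.
  m = 1111 → c = 011000111, weight = 5.
Tally weights:
  weight 0: 1 codewords.
  weight 2: 1 codewords.
  weight 3: 1 codewords.
  weight 4: 3 codewords.
  weight 5: 6 codewords.
  weight 6: 3 codewords.
  weight 7: 1 codewords.
Minimum distance d = smallest w > 0 with A_w > 0 = 2.
Sanity: Σ A_w = 16 = 2^4 = 16 ✓.


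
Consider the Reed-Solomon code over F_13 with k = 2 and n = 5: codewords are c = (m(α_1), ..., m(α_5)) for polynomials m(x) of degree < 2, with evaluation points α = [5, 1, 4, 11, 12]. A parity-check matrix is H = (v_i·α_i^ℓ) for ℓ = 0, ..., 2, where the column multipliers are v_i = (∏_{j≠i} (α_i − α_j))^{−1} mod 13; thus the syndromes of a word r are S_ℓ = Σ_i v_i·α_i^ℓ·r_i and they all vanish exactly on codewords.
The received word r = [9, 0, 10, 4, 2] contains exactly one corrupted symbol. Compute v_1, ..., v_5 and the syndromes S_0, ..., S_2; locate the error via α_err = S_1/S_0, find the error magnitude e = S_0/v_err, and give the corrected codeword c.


S = (3, 7, 12), error at position 4, error magnitude e = 1, c = [9, 0, 10, 3, 2].

Step 1: column multipliers v_i = (∏_{j≠i}(α_i − α_j))^{−1} mod 13.
  i = 1 (α = 5): (5−1)(5−4)(5−11)(5−12) = 4·1·(−6)·(−7) = 168 ≡ 12, so v_1 = 12^{−1} = 12 (mod 13).
  i = 2 (α = 1): (1−5)(1−4)(1−11)(1−12) = (−4)·(−3)·(−10)·(−11) = 1320 ≡ 7, so v_2 = 7^{−1} = 2 (mod 13).
  i = 3 (α = 4): (4−5)(4−1)(4−11)(4−12) = (−1)·3·(−7)·(−8) = −168 ≡ 1, so v_3 = 1^{−1} = 1 (mod 13).
  i = 4 (α = 11): (11−5)(11−1)(11−4)(11−12) = 6·10·7·(−1) = −420 ≡ 9, so v_4 = 9^{−1} = 3 (mod 13).
  i = 5 (α = 12): (12−5)(12−1)(12−4)(12−11) = 7·11·8·1 = 616 ≡ 5, so v_5 = 5^{−1} = 8 (mod 13).
  v = [12, 2, 1, 3, 8].
Step 2: syndromes of r = [9, 0, 10, 4, 2] (all sums mod 13).
  S_0 = Σ v_i r_i = 12·9 + 2·0 + 1·10 + 3·4 + 8·2 = 146 ≡ 3.
  S_1 = Σ v_i α_i r_i = 12·5·9 + 2·1·0 + 1·4·10 + 3·11·4 + 8·12·2 = 904 ≡ 7.
  α_i^2 mod 13 = [12, 1, 3, 4, 1].
  S_2 = Σ v_i α_i^2 r_i = 12·12·9 + 2·1·0 + 1·3·10 + 3·4·4 + 8·1·2 = 1390 ≡ 12.
  S = (3, 7, 12) ≠ 0, so r is not a codeword (an error is present).
Step 3: locate the error. For a single error e at position i, S_ℓ = v_i·e·α_i^ℓ, so α_err = S_1/S_0.
  S_0^{−1} = 3^{−1} = 9 (mod 13), so α_err = 7·9 = 63 ≡ 11 = α_4. Error position i = 4.
  Consistency check: S_2/S_1 = 12·2 = 24 ≡ 11 = α_err ✓ (single-error assumption holds).
Step 4: error magnitude e = S_0/v_4 = S_0·∏_{j≠4}(α_4 − α_j) = 3·9 = 27 ≡ 1 (mod 13).
Step 5: correct position 4: c_4 = r_4 − e = 4 − 1 ≡ 3 (mod 13). Hence c = [9, 0, 10, 3, 2].
  Check: interpolating c through the α_i gives m(x) = 1 + 12·x (degree < 2) with m(α_i) = c_i for every i, so c is indeed a codeword.


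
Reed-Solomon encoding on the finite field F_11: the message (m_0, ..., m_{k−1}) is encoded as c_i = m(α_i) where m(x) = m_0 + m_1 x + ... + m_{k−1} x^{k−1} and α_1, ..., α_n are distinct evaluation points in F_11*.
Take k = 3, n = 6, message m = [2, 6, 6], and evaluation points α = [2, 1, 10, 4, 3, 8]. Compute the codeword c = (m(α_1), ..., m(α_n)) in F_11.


c = [5, 3, 2, 1, 8, 5]

Message polynomial: m(x) = 2 + 6·x + 6·x^2 (mod 11).
For each evaluation point α_i, compute m(α_i) mod 11:
  α_1 = 2: Horner steps 6 → 7 → 5, so m(2) = 5.
  α_2 = 1: Horner steps 6 → 1 → 3, so m(1) = 3.
  α_3 = 10: Horner steps 6 → 0 → 2, so m(10) = 2.
  α_4 = 4: Horner steps 6 → 8 → 1, so m(4) = 1.
  α_5 = 3: Horner steps 6 → 2 → 8, so m(3) = 8.
  α_6 = 8: Horner steps 6 → 10 → 5, so m(8) = 5.
Codeword c = [5, 3, 2, 1, 8, 5] ∈ F_11^6.


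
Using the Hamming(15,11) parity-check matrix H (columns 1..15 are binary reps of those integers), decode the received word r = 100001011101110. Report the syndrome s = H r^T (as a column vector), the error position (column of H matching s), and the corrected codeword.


s = (0, 0, 1, 1)^T, error position = 3, corrected codeword c = 101001011101110

Compute s = H r^T mod 2 one row at a time:
  s_1 = 1 + 1 + 1 + 0 + 1 + 1 + 1 + 0 = 6 ≡ 0 (mod 2).
  s_2 = 0 + 0 + 1 + 0 + 1 + 1 + 1 + 0 = 4 ≡ 0 (mod 2).
  s_3 = 0 + 0 + 1 + 0 + 1 + 0 + 1 + 0 = 3 ≡ 1 (mod 2).
  s_4 = 1 + 0 + 0 + 0 + 1 + 0 + 1 + 0 = 3 ≡ 1 (mod 2).
s = (0, 0, 1, 1)^T — this equals column 3 of H (binary 0011), so error is at position 3.
Correct: flip bit 3 of r = 100001011101110 to get c = 101001011101110.


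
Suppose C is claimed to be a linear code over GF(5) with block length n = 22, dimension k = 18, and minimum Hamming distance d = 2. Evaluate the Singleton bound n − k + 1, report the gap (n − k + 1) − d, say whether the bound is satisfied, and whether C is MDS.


Singleton RHS = n − k + 1 = 5, slack = 3, bound satisfied, not MDS.

Singleton bound: d ≤ n − k + 1.
Here n = 22, k = 18, so n − k + 1 = 5.
Given d = 2, check d ≤ 5: YES.
Slack = (n − k + 1) − d = 3.
The code is NOT MDS (slack = 3 > 0).
Description: the claimed parameters are [22, 18, 2]_5; such a code would be non-MDS.


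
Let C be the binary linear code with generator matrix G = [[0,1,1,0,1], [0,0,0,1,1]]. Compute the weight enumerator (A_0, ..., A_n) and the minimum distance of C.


Weight distribution: A_0 = 1, A_2 = 1, A_3 = 2. Minimum distance d = 2.

Enumerate all 2^2 = 4 messages m ∈ F_2^2.
For each, compute codeword c = mG in F_2^5, then tally its weight.
  m = 00 → c = 00000, weight = 0.
  m = 10 → c = 01101, weight = 3.
  m = 01 → c = 00011, weight = 2.
  m = 11 → c = 01110, weight = 3.
Tally weights:
  weight 0: 1 codewords.
  weight 2: 1 codewords.
  weight 3: 2 codewords.
Minimum distance d = smallest w > 0 with A_w > 0 = 2.
Sanity: Σ A_w = 4 = 2^2 = 4 ✓.


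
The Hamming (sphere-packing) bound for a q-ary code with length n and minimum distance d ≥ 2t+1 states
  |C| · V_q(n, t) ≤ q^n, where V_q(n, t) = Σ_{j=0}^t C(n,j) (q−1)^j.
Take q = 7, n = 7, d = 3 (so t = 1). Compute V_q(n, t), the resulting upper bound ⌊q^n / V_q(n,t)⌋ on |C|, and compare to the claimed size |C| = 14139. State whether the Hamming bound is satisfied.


V_q(n, t) = 43, q^n = 823543, Hamming bound = 19152, |C| = 14139 ≤ bound (satisfied).

Step 1: Compute V_q(n, t) = Σ_{j=0}^1 C(n, j) (q−1)^j.
  j = 0: C(7,0)·(6)^0 = 1·1 = 1.
  j = 1: C(7,1)·(6)^1 = 7·6 = 42.
  V_q(n, t) = 1 + 42 = 43.
Step 2: q^n = 7^7 = 823543.
Step 3: Hamming bound ⌊q^n / V_q(n,t)⌋ = ⌊823543/43⌋ = 19152.
Step 4: Compare |C| = 14139 to 19152: satisfied.
The claimed |C| lies below the Hamming bound.


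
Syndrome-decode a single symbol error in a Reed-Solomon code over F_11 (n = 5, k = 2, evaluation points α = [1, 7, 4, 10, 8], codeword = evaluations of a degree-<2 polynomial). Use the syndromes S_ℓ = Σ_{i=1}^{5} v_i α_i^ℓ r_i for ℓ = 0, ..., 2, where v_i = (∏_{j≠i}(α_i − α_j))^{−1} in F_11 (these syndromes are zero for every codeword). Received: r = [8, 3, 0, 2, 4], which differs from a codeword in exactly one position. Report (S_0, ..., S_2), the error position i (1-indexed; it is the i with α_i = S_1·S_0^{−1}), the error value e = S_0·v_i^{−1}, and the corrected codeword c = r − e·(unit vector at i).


S = (8, 3, 8), error at position 4, error magnitude e = 7, c = [8, 3, 0, 6, 4].

Step 1: column multipliers v_i = (∏_{j≠i}(α_i − α_j))^{−1} mod 11.
  i = 1 (α = 1): (1−7)(1−4)(1−10)(1−8) = (−6)·(−3)·(−9)·(−7) = 1134 ≡ 1, so v_1 = 1^{−1} = 1 (mod 11).
  i = 2 (α = 7): (7−1)(7−4)(7−10)(7−8) = 6·3·(−3)·(−1) = 54 ≡ 10, so v_2 = 10^{−1} = 10 (mod 11).
  i = 3 (α = 4): (4−1)(4−7)(4−10)(4−8) = 3·(−3)·(−6)·(−4) = −216 ≡ 4, so v_3 = 4^{−1} = 3 (mod 11).
  i = 4 (α = 10): (10−1)(10−7)(10−4)(10−8) = 9·3·6·2 = 324 ≡ 5, so v_4 = 5^{−1} = 9 (mod 11).
  i = 5 (α = 8): (8−1)(8−7)(8−4)(8−10) = 7·1·4·(−2) = −56 ≡ 10, so v_5 = 10^{−1} = 10 (mod 11).
  v = [1, 10, 3, 9, 10].
Step 2: syndromes of r = [8, 3, 0, 2, 4] (all sums mod 11).
  S_0 = Σ v_i r_i = 1·8 + 10·3 + 3·0 + 9·2 + 10·4 = 96 ≡ 8.
  S_1 = Σ v_i α_i r_i = 1·1·8 + 10·7·3 + 3·4·0 + 9·10·2 + 10·8·4 = 718 ≡ 3.
  α_i^2 mod 11 = [1, 5, 5, 1, 9].
  S_2 = Σ v_i α_i^2 r_i = 1·1·8 + 10·5·3 + 3·5·0 + 9·1·2 + 10·9·4 = 536 ≡ 8.
  S = (8, 3, 8) ≠ 0, so r is not a codeword (an error is present).
Step 3: locate the error. For a single error e at position i, S_ℓ = v_i·e·α_i^ℓ, so α_err = S_1/S_0.
  S_0^{−1} = 8^{−1} = 7 (mod 11), so α_err = 3·7 = 21 ≡ 10 = α_4. Error position i = 4.
  Consistency check: S_2/S_1 = 8·4 = 32 ≡ 10 = α_err ✓ (single-error assumption holds).
Step 4: error magnitude e = S_0/v_4 = S_0·∏_{j≠4}(α_4 − α_j) = 8·5 = 40 ≡ 7 (mod 11).
Step 5: correct position 4: c_4 = r_4 − e = 2 − 7 ≡ 6 (mod 11). Hence c = [8, 3, 0, 6, 4].
  Check: interpolating c through the α_i gives m(x) = 7 + 1·x (degree < 2) with m(α_i) = c_i for every i, so c is indeed a codeword.


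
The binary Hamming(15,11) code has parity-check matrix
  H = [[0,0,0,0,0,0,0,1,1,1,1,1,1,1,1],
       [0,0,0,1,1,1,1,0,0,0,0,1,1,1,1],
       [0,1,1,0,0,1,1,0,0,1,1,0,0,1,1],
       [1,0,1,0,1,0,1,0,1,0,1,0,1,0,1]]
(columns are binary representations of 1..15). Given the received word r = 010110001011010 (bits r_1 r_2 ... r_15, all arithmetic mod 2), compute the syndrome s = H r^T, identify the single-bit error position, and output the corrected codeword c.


s = (0, 0, 1, 1)^T, error position = 3, corrected codeword c = 011110001011010

Compute s = H r^T mod 2 one row at a time:
  s_1 = 0 + 1 + 0 + 1 + 1 + 0 + 1 + 0 = 4 ≡ 0 (mod 2).
  s_2 = 1 + 1 + 0 + 0 + 1 + 0 + 1 + 0 = 4 ≡ 0 (mod 2).
  s_3 = 1 + 0 + 0 + 0 + 0 + 1 + 1 + 0 = 3 ≡ 1 (mod 2).
  s_4 = 0 + 0 + 1 + 0 + 1 + 1 + 0 + 0 = 3 ≡ 1 (mod 2).
s = (0, 0, 1, 1)^T — this equals column 3 of H (binary 0011), so error is at position 3.
Correct: flip bit 3 of r = 010110001011010 to get c = 011110001011010.


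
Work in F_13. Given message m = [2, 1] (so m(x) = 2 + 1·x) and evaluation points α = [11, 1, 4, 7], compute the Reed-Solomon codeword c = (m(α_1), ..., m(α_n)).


c = [0, 3, 6, 9]

Message polynomial: m(x) = 2 + 1·x (mod 13).
For each evaluation point α_i, compute m(α_i) mod 13:
  α_1 = 11: Horner steps 1 → 0, so m(11) = 0.
  α_2 = 1: Horner steps 1 → 3, so m(1) = 3.
  α_3 = 4: Horner steps 1 → 6, so m(4) = 6.
  α_4 = 7: Horner steps 1 → 9, so m(7) = 9.
Codeword c = [0, 3, 6, 9] ∈ F_13^4.


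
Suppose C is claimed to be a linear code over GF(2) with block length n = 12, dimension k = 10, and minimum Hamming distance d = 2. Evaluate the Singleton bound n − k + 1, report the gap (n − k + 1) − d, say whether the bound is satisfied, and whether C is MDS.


Singleton RHS = n − k + 1 = 3, slack = 1, bound satisfied, not MDS.

Singleton bound: d ≤ n − k + 1.
Here n = 12, k = 10, so n − k + 1 = 3.
Given d = 2, check d ≤ 3: YES.
Slack = (n − k + 1) − d = 1.
The code is NOT MDS (slack = 1 > 0).
Description: the claimed parameters are [12, 10, 2]_2; such a code would be non-MDS.


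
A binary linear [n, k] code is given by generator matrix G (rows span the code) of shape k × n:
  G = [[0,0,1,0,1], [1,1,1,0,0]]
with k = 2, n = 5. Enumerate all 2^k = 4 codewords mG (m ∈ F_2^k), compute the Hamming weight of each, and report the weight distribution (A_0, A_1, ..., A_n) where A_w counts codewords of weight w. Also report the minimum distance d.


Weight distribution: A_0 = 1, A_2 = 1, A_3 = 2. Minimum distance d = 2.

Enumerate all 2^2 = 4 messages m ∈ F_2^2.
For each, compute codeword c = mG in F_2^5, then tally its weight.
  m = 00 → c = 00000, weight = 0.
  m = 10 → c = 00101, weight = 2.
  m = 01 → c = 11100, weight = 3.
  m = 11 → c = 11001, weight = 3.
Tally weights:
  weight 0: 1 codewords.
  weight 2: 1 codewords.
  weight 3: 2 codewords.
Minimum distance d = smallest w > 0 with A_w > 0 = 2.
Sanity: Σ A_w = 4 = 2^2 = 4 ✓.


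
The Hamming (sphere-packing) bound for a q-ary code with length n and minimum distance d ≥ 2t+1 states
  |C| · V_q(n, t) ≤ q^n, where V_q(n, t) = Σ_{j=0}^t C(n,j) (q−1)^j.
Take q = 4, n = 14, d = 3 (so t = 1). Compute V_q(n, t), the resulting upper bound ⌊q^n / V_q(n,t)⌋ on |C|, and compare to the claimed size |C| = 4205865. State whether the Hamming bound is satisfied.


V_q(n, t) = 43, q^n = 268435456, Hamming bound = 6242685, |C| = 4205865 ≤ bound (satisfied).

Step 1: Compute V_q(n, t) = Σ_{j=0}^1 C(n, j) (q−1)^j.
  j = 0: C(14,0)·(3)^0 = 1·1 = 1.
  j = 1: C(14,1)·(3)^1 = 14·3 = 42.
  V_q(n, t) = 1 + 42 = 43.
Step 2: q^n = 4^14 = 268435456.
Step 3: Hamming bound ⌊q^n / V_q(n,t)⌋ = ⌊268435456/43⌋ = 6242685.
Step 4: Compare |C| = 4205865 to 6242685: satisfied.
The claimed |C| lies below the Hamming bound.


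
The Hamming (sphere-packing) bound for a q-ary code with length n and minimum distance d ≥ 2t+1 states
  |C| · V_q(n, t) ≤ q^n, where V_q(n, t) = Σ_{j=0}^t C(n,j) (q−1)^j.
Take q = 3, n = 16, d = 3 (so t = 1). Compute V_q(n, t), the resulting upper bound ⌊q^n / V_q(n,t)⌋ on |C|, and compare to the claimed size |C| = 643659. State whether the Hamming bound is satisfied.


V_q(n, t) = 33, q^n = 43046721, Hamming bound = 1304446, |C| = 643659 ≤ bound (satisfied).

Step 1: Compute V_q(n, t) = Σ_{j=0}^1 C(n, j) (q−1)^j.
  j = 0: C(16,0)·(2)^0 = 1·1 = 1.
  j = 1: C(16,1)·(2)^1 = 16·2 = 32.
  V_q(n, t) = 1 + 32 = 33.
Step 2: q^n = 3^16 = 43046721.
Step 3: Hamming bound ⌊q^n / V_q(n,t)⌋ = ⌊43046721/33⌋ = 1304446.
Step 4: Compare |C| = 643659 to 1304446: satisfied.
The claimed |C| lies below the Hamming bound.


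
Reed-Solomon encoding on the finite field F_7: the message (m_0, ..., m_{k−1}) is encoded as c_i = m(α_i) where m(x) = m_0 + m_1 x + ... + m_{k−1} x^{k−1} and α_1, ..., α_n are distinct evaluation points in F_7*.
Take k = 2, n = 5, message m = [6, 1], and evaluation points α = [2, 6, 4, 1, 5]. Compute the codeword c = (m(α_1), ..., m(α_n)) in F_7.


c = [1, 5, 3, 0, 4]

Message polynomial: m(x) = 6 + 1·x (mod 7).
For each evaluation point α_i, compute m(α_i) mod 7:
  α_1 = 2: Horner steps 1 → 1, so m(2) = 1.
  α_2 = 6: Horner steps 1 → 5, so m(6) = 5.
  α_3 = 4: Horner steps 1 → 3, so m(4) = 3.
  α_4 = 1: Horner steps 1 → 0, so m(1) = 0.
  α_5 = 5: Horner steps 1 → 4, so m(5) = 4.
Codeword c = [1, 5, 3, 0, 4] ∈ F_7^5.


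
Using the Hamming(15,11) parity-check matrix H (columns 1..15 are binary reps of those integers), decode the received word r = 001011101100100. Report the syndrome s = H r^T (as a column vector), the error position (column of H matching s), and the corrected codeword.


s = (1, 0, 0, 1)^T, error position = 9, corrected codeword c = 001011100100100

Compute s = H r^T mod 2 one row at a time:
  s_1 = 0 + 1 + 1 + 0 + 0 + 1 + 0 + 0 = 3 ≡ 1 (mod 2).
  s_2 = 0 + 1 + 1 + 1 + 0 + 1 + 0 + 0 = 4 ≡ 0 (mod 2).
  s_3 = 0 + 1 + 1 + 1 + 1 + 0 + 0 + 0 = 4 ≡ 0 (mod 2).
  s_4 = 0 + 1 + 1 + 1 + 1 + 0 + 1 + 0 = 5 ≡ 1 (mod 2).
s = (1, 0, 0, 1)^T — this equals column 9 of H (binary 1001), so error is at position 9.
Correct: flip bit 9 of r = 001011101100100 to get c = 001011100100100.


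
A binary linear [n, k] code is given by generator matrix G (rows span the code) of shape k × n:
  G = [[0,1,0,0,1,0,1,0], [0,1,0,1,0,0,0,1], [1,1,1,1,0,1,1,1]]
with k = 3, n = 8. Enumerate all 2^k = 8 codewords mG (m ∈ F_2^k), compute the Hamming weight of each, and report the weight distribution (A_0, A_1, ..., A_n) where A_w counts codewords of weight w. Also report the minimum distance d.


Weight distribution: A_0 = 1, A_3 = 2, A_4 = 2, A_5 = 1, A_6 = 1, A_7 = 1. Minimum distance d = 3.

Enumerate all 2^3 = 8 messages m ∈ F_2^3.
For each, compute codeword c = mG in F_2^8, then tally its weight.
  m = 000 → c = 00000000, weight = 0.
  m = 100 → c = 01001010, weight = 3.
  m = 010 → c = 01010001, weight = 3.
  m = 110 → c = 00011011, weight = 4.
  m = 001 → c = 11110111, weight = 7.
  m = 101 → c = 10111101, weight = 6.
  m = 011 → c = 10100110, weight = 4.
  m = 111 → c = 11101100, weight = 5.
Tally weights:
  weight 0: 1 codewords.
  weight 3: 2 codewords.
  weight 4: 2 codewords.
  weight 5: 1 codewords.
  weight 6: 1 codewords.
  weight 7: 1 codewords.
Minimum distance d = smallest w > 0 with A_w > 0 = 3.
Sanity: Σ A_w = 8 = 2^3 = 8 ✓.


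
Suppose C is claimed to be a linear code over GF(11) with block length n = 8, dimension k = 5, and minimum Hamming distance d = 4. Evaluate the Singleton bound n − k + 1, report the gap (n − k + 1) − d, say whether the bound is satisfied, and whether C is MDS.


Singleton RHS = n − k + 1 = 4, slack = 0, bound satisfied, MDS.

Singleton bound: d ≤ n − k + 1.
Here n = 8, k = 5, so n − k + 1 = 4.
Given d = 4, check d ≤ 4: YES.
Slack = (n − k + 1) − d = 0.
The code is MDS (slack = 0).
Description: the claimed parameters are [8, 5, 4]_11; such a code would be MDS (meets Singleton bound).


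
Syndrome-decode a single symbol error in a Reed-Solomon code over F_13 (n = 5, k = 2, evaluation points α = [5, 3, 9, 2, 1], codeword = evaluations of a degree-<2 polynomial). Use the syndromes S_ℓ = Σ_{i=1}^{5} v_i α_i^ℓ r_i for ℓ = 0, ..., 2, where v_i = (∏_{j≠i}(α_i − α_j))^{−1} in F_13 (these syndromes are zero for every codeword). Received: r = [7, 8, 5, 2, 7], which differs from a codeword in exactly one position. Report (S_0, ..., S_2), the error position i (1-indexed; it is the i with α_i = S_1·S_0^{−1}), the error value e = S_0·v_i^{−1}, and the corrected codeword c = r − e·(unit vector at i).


S = (2, 2, 2), error at position 5, error magnitude e = 11, c = [7, 8, 5, 2, 9].

Step 1: column multipliers v_i = (∏_{j≠i}(α_i − α_j))^{−1} mod 13.
  i = 1 (α = 5): (5−3)(5−9)(5−2)(5−1) = 2·(−4)·3·4 = −96 ≡ 8, so v_1 = 8^{−1} = 5 (mod 13).
  i = 2 (α = 3): (3−5)(3−9)(3−2)(3−1) = (−2)·(−6)·1·2 = 24 ≡ 11, so v_2 = 11^{−1} = 6 (mod 13).
  i = 3 (α = 9): (9−5)(9−3)(9−2)(9−1) = 4·6·7·8 = 1344 ≡ 5, so v_3 = 5^{−1} = 8 (mod 13).
  i = 4 (α = 2): (2−5)(2−3)(2−9)(2−1) = (−3)·(−1)·(−7)·1 = −21 ≡ 5, so v_4 = 5^{−1} = 8 (mod 13).
  i = 5 (α = 1): (1−5)(1−3)(1−9)(1−2) = (−4)·(−2)·(−8)·(−1) = 64 ≡ 12, so v_5 = 12^{−1} = 12 (mod 13).
  v = [5, 6, 8, 8, 12].
Step 2: syndromes of r = [7, 8, 5, 2, 7] (all sums mod 13).
  S_0 = Σ v_i r_i = 5·7 + 6·8 + 8·5 + 8·2 + 12·7 = 223 ≡ 2.
  S_1 = Σ v_i α_i r_i = 5·5·7 + 6·3·8 + 8·9·5 + 8·2·2 + 12·1·7 = 795 ≡ 2.
  α_i^2 mod 13 = [12, 9, 3, 4, 1].
  S_2 = Σ v_i α_i^2 r_i = 5·12·7 + 6·9·8 + 8·3·5 + 8·4·2 + 12·1·7 = 1120 ≡ 2.
  S = (2, 2, 2) ≠ 0, so r is not a codeword (an error is present).
Step 3: locate the error. For a single error e at position i, S_ℓ = v_i·e·α_i^ℓ, so α_err = S_1/S_0.
  S_0^{−1} = 2^{−1} = 7 (mod 13), so α_err = 2·7 = 14 ≡ 1 = α_5. Error position i = 5.
  Consistency check: S_2/S_1 = 2·7 = 14 ≡ 1 = α_err ✓ (single-error assumption holds).
Step 4: error magnitude e = S_0/v_5 = S_0·∏_{j≠5}(α_5 − α_j) = 2·12 = 24 ≡ 11 (mod 13).
Step 5: correct position 5: c_5 = r_5 − e = 7 − 11 ≡ 9 (mod 13). Hence c = [7, 8, 5, 2, 9].
  Check: interpolating c through the α_i gives m(x) = 3 + 6·x (degree < 2) with m(α_i) = c_i for every i, so c is indeed a codeword.


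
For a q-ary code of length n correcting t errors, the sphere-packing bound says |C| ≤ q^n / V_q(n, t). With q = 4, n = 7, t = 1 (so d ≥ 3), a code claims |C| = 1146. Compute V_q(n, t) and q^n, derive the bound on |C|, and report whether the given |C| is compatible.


V_q(n, t) = 22, q^n = 16384, Hamming bound = 744, |C| = 1146 > bound (violated).

Step 1: Compute V_q(n, t) = Σ_{j=0}^1 C(n, j) (q−1)^j.
  j = 0: C(7,0)·(3)^0 = 1·1 = 1.
  j = 1: C(7,1)·(3)^1 = 7·3 = 21.
  V_q(n, t) = 1 + 21 = 22.
Step 2: q^n = 4^7 = 16384.
Step 3: Hamming bound ⌊q^n / V_q(n,t)⌋ = ⌊16384/22⌋ = 744.
Step 4: Compare |C| = 1146 to 744: violated.
The claimed |C| lies above the Hamming bound, so no 4-ary code of length 7 with d ≥ 3 can have 1146 codewords.


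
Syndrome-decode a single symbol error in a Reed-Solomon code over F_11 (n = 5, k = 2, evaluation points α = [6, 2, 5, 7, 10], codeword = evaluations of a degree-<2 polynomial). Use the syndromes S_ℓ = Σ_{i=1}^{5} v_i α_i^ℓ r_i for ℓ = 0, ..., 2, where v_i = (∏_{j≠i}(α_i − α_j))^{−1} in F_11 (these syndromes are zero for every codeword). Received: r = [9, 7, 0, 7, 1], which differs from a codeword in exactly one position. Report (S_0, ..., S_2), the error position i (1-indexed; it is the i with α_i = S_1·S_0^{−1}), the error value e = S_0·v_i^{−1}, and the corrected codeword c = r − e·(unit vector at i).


S = (8, 5, 10), error at position 2, error magnitude e = 1, c = [9, 6, 0, 7, 1].

Step 1: column multipliers v_i = (∏_{j≠i}(α_i − α_j))^{−1} mod 11.
  i = 1 (α = 6): (6−2)(6−5)(6−7)(6−10) = 4·1·(−1)·(−4) = 16 ≡ 5, so v_1 = 5^{−1} = 9 (mod 11).
  i = 2 (α = 2): (2−6)(2−5)(2−7)(2−10) = (−4)·(−3)·(−5)·(−8) = 480 ≡ 7, so v_2 = 7^{−1} = 8 (mod 11).
  i = 3 (α = 5): (5−6)(5−2)(5−7)(5−10) = (−1)·3·(−2)·(−5) = −30 ≡ 3, so v_3 = 3^{−1} = 4 (mod 11).
  i = 4 (α = 7): (7−6)(7−2)(7−5)(7−10) = 1·5·2·(−3) = −30 ≡ 3, so v_4 = 3^{−1} = 4 (mod 11).
  i = 5 (α = 10): (10−6)(10−2)(10−5)(10−7) = 4·8·5·3 = 480 ≡ 7, so v_5 = 7^{−1} = 8 (mod 11).
  v = [9, 8, 4, 4, 8].
Step 2: syndromes of r = [9, 7, 0, 7, 1] (all sums mod 11).
  S_0 = Σ v_i r_i = 9·9 + 8·7 + 4·0 + 4·7 + 8·1 = 173 ≡ 8.
  S_1 = Σ v_i α_i r_i = 9·6·9 + 8·2·7 + 4·5·0 + 4·7·7 + 8·10·1 = 874 ≡ 5.
  α_i^2 mod 11 = [3, 4, 3, 5, 1].
  S_2 = Σ v_i α_i^2 r_i = 9·3·9 + 8·4·7 + 4·3·0 + 4·5·7 + 8·1·1 = 615 ≡ 10.
  S = (8, 5, 10) ≠ 0, so r is not a codeword (an error is present).
Step 3: locate the error. For a single error e at position i, S_ℓ = v_i·e·α_i^ℓ, so α_err = S_1/S_0.
  S_0^{−1} = 8^{−1} = 7 (mod 11), so α_err = 5·7 = 35 ≡ 2 = α_2. Error position i = 2.
  Consistency check: S_2/S_1 = 10·9 = 90 ≡ 2 = α_err ✓ (single-error assumption holds).
Step 4: error magnitude e = S_0/v_2 = S_0·∏_{j≠2}(α_2 − α_j) = 8·7 = 56 ≡ 1 (mod 11).
Step 5: correct position 2: c_2 = r_2 − e = 7 − 1 ≡ 6 (mod 11). Hence c = [9, 6, 0, 7, 1].
  Check: interpolating c through the α_i gives m(x) = 10 + 9·x (degree < 2) with m(α_i) = c_i for every i, so c is indeed a codeword.


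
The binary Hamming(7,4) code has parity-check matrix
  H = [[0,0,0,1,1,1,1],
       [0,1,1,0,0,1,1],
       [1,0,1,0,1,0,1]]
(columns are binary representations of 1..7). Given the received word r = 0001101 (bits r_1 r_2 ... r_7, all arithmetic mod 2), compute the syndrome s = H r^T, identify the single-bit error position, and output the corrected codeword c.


s = (1, 1, 0)^T, error position = 6, corrected codeword c = 0001111

Compute s = H r^T mod 2 one row at a time:
  s_1 = 1 + 1 + 0 + 1 = 3 ≡ 1 (mod 2).
  s_2 = 0 + 0 + 0 + 1 = 1 ≡ 1 (mod 2).
  s_3 = 0 + 0 + 1 + 1 = 2 ≡ 0 (mod 2).
s = (1, 1, 0)^T — this equals column 6 of H (binary 110), so error is at position 6.
Correct: flip bit 6 of r = 0001101 to get c = 0001111.


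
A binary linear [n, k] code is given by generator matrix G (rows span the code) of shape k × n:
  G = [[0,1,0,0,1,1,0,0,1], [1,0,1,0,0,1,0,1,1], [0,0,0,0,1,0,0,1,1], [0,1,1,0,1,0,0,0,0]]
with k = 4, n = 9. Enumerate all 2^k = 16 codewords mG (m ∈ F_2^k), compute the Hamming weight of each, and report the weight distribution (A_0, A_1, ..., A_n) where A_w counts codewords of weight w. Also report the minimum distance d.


Weight distribution: A_0 = 1, A_2 = 1, A_3 = 6, A_4 = 5, A_5 = 2, A_6 = 1. Minimum distance d = 2.

Enumerate all 2^4 = 16 messages m ∈ F_2^4.
For each, compute codeword c = mG in F_2^9, then tally its weight.
  m = 0000 → c = 000000000, weight = 0.
  m = 1000 → c = 010011001, weight = 4.
  m = 0100 → c = 101001011, weight = 5.
  m = 1100 → c = 111010010, weight = 5.
  m = 0010 → c = 000010011, weight = 3.
  m = 1010 → c = 010001010, weight = 3.
  m = 0110 → c = 101011000, weight = 4.
  m = 1110 → c = 111000001, weight = 4.
  m = 0001 → c = 011010000, weight = 3.
  m = 1001 → c = 001001001, weight = 3.
  m = 0101 → c = 110011011, weight = 6.
  m = 1101 → c = 100000010, weight = 2.
  m = 0011 → c = 011000011, weight = 4.
  m = 1011 → c = 001011010, weight = 4.
  m = 0111 → c = 110001000, weight = 3.
  m = 1111 → c = 100010001, weight = 3.
Tally weights:
  weight 0: 1 codewords.
  weight 2: 1 codewords.
  weight 3: 6 codewords.
  weight 4: 5 codewords.
  weight 5: 2 codewords.
  weight 6: 1 codewords.
Minimum distance d = smallest w > 0 with A_w > 0 = 2.
Sanity: Σ A_w = 16 = 2^4 = 16 ✓.


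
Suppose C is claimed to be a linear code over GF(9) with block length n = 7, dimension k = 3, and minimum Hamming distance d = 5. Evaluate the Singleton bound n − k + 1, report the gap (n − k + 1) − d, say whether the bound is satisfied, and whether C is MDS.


Singleton RHS = n − k + 1 = 5, slack = 0, bound satisfied, MDS.

Singleton bound: d ≤ n − k + 1.
Here n = 7, k = 3, so n − k + 1 = 5.
Given d = 5, check d ≤ 5: YES.
Slack = (n − k + 1) − d = 0.
The code is MDS (slack = 0).
Description: the claimed parameters are [7, 3, 5]_9; such a code would be MDS (meets Singleton bound).
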